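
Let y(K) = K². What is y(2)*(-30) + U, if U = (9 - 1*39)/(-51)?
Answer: -2030/17 ≈ -119.41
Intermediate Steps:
U = 10/17 (U = (9 - 39)*(-1/51) = -30*(-1/51) = 10/17 ≈ 0.58823)
y(2)*(-30) + U = 2²*(-30) + 10/17 = 4*(-30) + 10/17 = -120 + 10/17 = -2030/17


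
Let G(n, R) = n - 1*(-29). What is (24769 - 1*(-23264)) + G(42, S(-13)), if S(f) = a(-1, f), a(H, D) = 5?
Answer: 48104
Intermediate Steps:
S(f) = 5
G(n, R) = 29 + n (G(n, R) = n + 29 = 29 + n)
(24769 - 1*(-23264)) + G(42, S(-13)) = (24769 - 1*(-23264)) + (29 + 42) = (24769 + 23264) + 71 = 48033 + 71 = 48104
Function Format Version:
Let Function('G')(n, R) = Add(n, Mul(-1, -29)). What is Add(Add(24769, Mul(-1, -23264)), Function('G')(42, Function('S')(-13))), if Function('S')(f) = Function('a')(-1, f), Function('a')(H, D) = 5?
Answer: 48104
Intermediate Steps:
Function('S')(f) = 5
Function('G')(n, R) = Add(29, n) (Function('G')(n, R) = Add(n, 29) = Add(29, n))
Add(Add(24769, Mul(-1, -23264)), Function('G')(42, Function('S')(-13))) = Add(Add(24769, Mul(-1, -23264)), Add(29, 42)) = Add(Add(24769, 23264), 71) = Add(48033, 71) = 48104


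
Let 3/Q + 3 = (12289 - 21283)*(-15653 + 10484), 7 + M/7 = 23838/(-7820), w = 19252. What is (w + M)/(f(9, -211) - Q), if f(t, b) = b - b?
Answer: -1162254177508317/3910 ≈ -2.9725e+11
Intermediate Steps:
f(t, b) = 0
M = -275023/3910 (M = -49 + 7*(23838/(-7820)) = -49 + 7*(23838*(-1/7820)) = -49 + 7*(-11919/3910) = -49 - 83433/3910 = -275023/3910 ≈ -70.338)
Q = 1/15496661 (Q = 3/(-3 + (12289 - 21283)*(-15653 + 10484)) = 3/(-3 - 8994*(-5169)) = 3/(-3 + 46489986) = 3/46489983 = 3*(1/46489983) = 1/15496661 ≈ 6.4530e-8)
(w + M)/(f(9, -211) - Q) = (19252 - 275023/3910)/(0 - 1*1/15496661) = 75000297/(3910*(0 - 1/15496661)) = 75000297/(3910*(-1/15496661)) = (75000297/3910)*(-15496661) = -1162254177508317/3910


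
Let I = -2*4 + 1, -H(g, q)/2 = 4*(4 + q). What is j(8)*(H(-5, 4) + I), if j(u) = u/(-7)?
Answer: 568/7 ≈ 81.143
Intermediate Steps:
j(u) = -u/7 (j(u) = u*(-⅐) = -u/7)
H(g, q) = -32 - 8*q (H(g, q) = -8*(4 + q) = -2*(16 + 4*q) = -32 - 8*q)
I = -7 (I = -8 + 1 = -7)
j(8)*(H(-5, 4) + I) = (-⅐*8)*((-32 - 8*4) - 7) = -8*((-32 - 32) - 7)/7 = -8*(-64 - 7)/7 = -8/7*(-71) = 568/7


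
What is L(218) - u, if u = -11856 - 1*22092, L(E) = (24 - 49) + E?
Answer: 34141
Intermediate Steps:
L(E) = -25 + E
u = -33948 (u = -11856 - 22092 = -33948)
L(218) - u = (-25 + 218) - 1*(-33948) = 193 + 33948 = 34141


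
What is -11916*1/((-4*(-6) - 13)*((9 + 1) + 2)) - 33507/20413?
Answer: -20638686/224543 ≈ -91.914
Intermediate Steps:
-11916*1/((-4*(-6) - 13)*((9 + 1) + 2)) - 33507/20413 = -11916*1/((10 + 2)*(24 - 13)) - 33507*1/20413 = -11916/(11*12) - 33507/20413 = -11916/132 - 33507/20413 = -11916*1/132 - 33507/20413 = -993/11 - 33507/20413 = -20638686/224543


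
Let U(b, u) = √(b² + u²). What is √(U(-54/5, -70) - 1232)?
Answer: √(-30800 + 10*√31354)/5 ≈ 34.076*I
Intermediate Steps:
√(U(-54/5, -70) - 1232) = √(√((-54/5)² + (-70)²) - 1232) = √(√((-54*⅕)² + 4900) - 1232) = √(√((-54/5)² + 4900) - 1232) = √(√(2916/25 + 4900) - 1232) = √(√(125416/25) - 1232) = √(2*√31354/5 - 1232) = √(-1232 + 2*√31354/5)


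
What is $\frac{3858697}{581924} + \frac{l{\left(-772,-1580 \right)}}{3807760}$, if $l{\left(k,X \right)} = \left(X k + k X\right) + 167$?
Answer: $\frac{4028176126627}{553956732560} \approx 7.2716$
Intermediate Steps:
$l{\left(k,X \right)} = 167 + 2 X k$ ($l{\left(k,X \right)} = \left(X k + X k\right) + 167 = 2 X k + 167 = 167 + 2 X k$)
$\frac{3858697}{581924} + \frac{l{\left(-772,-1580 \right)}}{3807760} = \frac{3858697}{581924} + \frac{167 + 2 \left(-1580\right) \left(-772\right)}{3807760} = 3858697 \cdot \frac{1}{581924} + \left(167 + 2439520\right) \frac{1}{3807760} = \frac{3858697}{581924} + 2439687 \cdot \frac{1}{3807760} = \frac{3858697}{581924} + \frac{2439687}{3807760} = \frac{4028176126627}{553956732560}$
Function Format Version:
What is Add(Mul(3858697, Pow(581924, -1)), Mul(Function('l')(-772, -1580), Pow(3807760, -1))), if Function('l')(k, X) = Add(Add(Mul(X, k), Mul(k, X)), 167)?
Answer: Rational(4028176126627, 553956732560) ≈ 7.2716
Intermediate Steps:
Function('l')(k, X) = Add(167, Mul(2, X, k)) (Function('l')(k, X) = Add(Add(Mul(X, k), Mul(X, k)), 167) = Add(Mul(2, X, k), 167) = Add(167, Mul(2, X, k)))
Add(Mul(3858697, Pow(581924, -1)), Mul(Function('l')(-772, -1580), Pow(3807760, -1))) = Add(Mul(3858697, Pow(581924, -1)), Mul(Add(167, Mul(2, -1580, -772)), Pow(3807760, -1))) = Add(Mul(3858697, Rational(1, 581924)), Mul(Add(167, 2439520), Rational(1, 3807760))) = Add(Rational(3858697, 581924), Mul(2439687, Rational(1, 3807760))) = Add(Rational(3858697, 581924), Rational(2439687, 3807760)) = Rational(4028176126627, 553956732560)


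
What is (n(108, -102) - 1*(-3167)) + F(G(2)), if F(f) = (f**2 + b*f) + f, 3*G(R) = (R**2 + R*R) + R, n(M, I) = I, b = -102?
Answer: 24655/9 ≈ 2739.4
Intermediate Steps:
G(R) = R/3 + 2*R**2/3 (G(R) = ((R**2 + R*R) + R)/3 = ((R**2 + R**2) + R)/3 = (2*R**2 + R)/3 = (R + 2*R**2)/3 = R/3 + 2*R**2/3)
F(f) = f**2 - 101*f (F(f) = (f**2 - 102*f) + f = f**2 - 101*f)
(n(108, -102) - 1*(-3167)) + F(G(2)) = (-102 - 1*(-3167)) + ((1/3)*2*(1 + 2*2))*(-101 + (1/3)*2*(1 + 2*2)) = (-102 + 3167) + ((1/3)*2*(1 + 4))*(-101 + (1/3)*2*(1 + 4)) = 3065 + ((1/3)*2*5)*(-101 + (1/3)*2*5) = 3065 + 10*(-101 + 10/3)/3 = 3065 + (10/3)*(-293/3) = 3065 - 2930/9 = 24655/9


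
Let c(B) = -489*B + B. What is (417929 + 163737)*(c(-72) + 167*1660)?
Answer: 181686865096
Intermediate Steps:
c(B) = -488*B
(417929 + 163737)*(c(-72) + 167*1660) = (417929 + 163737)*(-488*(-72) + 167*1660) = 581666*(35136 + 277220) = 581666*312356 = 181686865096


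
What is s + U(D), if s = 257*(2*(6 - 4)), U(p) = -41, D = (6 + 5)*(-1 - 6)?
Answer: 987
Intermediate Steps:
D = -77 (D = 11*(-7) = -77)
s = 1028 (s = 257*(2*2) = 257*4 = 1028)
s + U(D) = 1028 - 41 = 987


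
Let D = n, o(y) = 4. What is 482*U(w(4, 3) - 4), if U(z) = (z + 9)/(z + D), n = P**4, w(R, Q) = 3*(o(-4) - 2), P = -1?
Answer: 5302/3 ≈ 1767.3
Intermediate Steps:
w(R, Q) = 6 (w(R, Q) = 3*(4 - 2) = 3*2 = 6)
n = 1 (n = (-1)**4 = 1)
D = 1
U(z) = (9 + z)/(1 + z) (U(z) = (z + 9)/(z + 1) = (9 + z)/(1 + z))
482*U(w(4, 3) - 4) = 482*((9 + (6 - 4))/(1 + (6 - 4))) = 482*((9 + 2)/(1 + 2)) = 482*(11/3) = 5302/3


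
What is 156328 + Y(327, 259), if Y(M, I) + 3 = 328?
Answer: 156653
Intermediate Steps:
Y(M, I) = 325 (Y(M, I) = -3 + 328 = 325)
156328 + Y(327, 259) = 156328 + 325 = 156653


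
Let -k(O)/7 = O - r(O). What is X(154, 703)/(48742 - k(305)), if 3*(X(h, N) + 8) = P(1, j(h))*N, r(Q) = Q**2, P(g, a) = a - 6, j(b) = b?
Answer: -52010/900447 ≈ -0.057760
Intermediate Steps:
P(g, a) = -6 + a
X(h, N) = -8 + N*(-6 + h)/3 (X(h, N) = -8 + ((-6 + h)*N)/3 = -8 + (N*(-6 + h))/3 = -8 + N*(-6 + h)/3)
k(O) = -7*O + 7*O**2 (k(O) = -7*(O - O**2) = -7*O + 7*O**2)
X(154, 703)/(48742 - k(305)) = (-8 + (1/3)*703*(-6 + 154))/(48742 - 7*305*(-1 + 305)) = (-8 + (1/3)*703*148)/(48742 - 7*305*304) = (-8 + 104044/3)/(48742 - 1*649040) = 104020/(3*(48742 - 649040)) = (104020/3)/(-600298) = (104020/3)*(-1/600298) = -52010/900447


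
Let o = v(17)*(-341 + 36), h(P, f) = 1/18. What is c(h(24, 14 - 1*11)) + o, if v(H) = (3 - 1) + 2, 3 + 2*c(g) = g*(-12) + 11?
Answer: -3649/3 ≈ -1216.3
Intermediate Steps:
h(P, f) = 1/18
c(g) = 4 - 6*g (c(g) = -3/2 + (g*(-12) + 11)/2 = -3/2 + (-12*g + 11)/2 = -3/2 + (11 - 12*g)/2 = -3/2 + (11/2 - 6*g) = 4 - 6*g)
v(H) = 4 (v(H) = 2 + 2 = 4)
o = -1220 (o = 4*(-341 + 36) = 4*(-305) = -1220)
c(h(24, 14 - 1*11)) + o = (4 - 6*1/18) - 1220 = (4 - ⅓) - 1220 = 11/3 - 1220 = -3649/3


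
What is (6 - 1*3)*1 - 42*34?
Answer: -1425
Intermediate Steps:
(6 - 1*3)*1 - 42*34 = (6 - 3)*1 - 1428 = 3*1 - 1428 = 3 - 1428 = -1425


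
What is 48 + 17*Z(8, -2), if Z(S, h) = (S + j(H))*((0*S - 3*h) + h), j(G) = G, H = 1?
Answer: 660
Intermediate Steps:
Z(S, h) = -2*h*(1 + S) (Z(S, h) = (S + 1)*((0*S - 3*h) + h) = (1 + S)*((0 - 3*h) + h) = (1 + S)*(-3*h + h) = (1 + S)*(-2*h) = -2*h*(1 + S))
48 + 17*Z(8, -2) = 48 + 17*(-2*(-2)*(1 + 8)) = 48 + 17*(-2*(-2)*9) = 48 + 17*36 = 48 + 612 = 660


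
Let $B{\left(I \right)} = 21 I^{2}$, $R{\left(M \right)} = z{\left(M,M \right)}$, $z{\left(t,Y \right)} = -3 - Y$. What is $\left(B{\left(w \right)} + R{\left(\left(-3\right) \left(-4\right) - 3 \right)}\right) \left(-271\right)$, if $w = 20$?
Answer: $-2273148$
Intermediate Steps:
$R{\left(M \right)} = -3 - M$
$\left(B{\left(w \right)} + R{\left(\left(-3\right) \left(-4\right) - 3 \right)}\right) \left(-271\right) = \left(21 \cdot 20^{2} - 12\right) \left(-271\right) = \left(21 \cdot 400 - 12\right) \left(-271\right) = \left(8400 - 12\right) \left(-271\right) = 8388 \left(-271\right) = -2273148$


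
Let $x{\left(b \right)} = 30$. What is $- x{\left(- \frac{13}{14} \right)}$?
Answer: $-30$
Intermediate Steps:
$- x{\left(- \frac{13}{14} \right)} = \left(-1\right) 30 = -30$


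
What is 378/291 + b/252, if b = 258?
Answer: 9463/4074 ≈ 2.3228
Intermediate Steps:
378/291 + b/252 = 378/291 + 258/252 = 378*(1/291) + 258*(1/252) = 126/97 + 43/42 = 9463/4074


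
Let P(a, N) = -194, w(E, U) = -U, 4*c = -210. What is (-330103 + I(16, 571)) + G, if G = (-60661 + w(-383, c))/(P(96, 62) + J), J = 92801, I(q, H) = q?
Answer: -61136854835/185214 ≈ -3.3009e+5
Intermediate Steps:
c = -105/2 (c = (1/4)*(-210) = -105/2 ≈ -52.500)
G = -121217/185214 (G = (-60661 - 1*(-105/2))/(-194 + 92801) = (-60661 + 105/2)/92607 = -121217/2*1/92607 = -121217/185214 ≈ -0.65447)
(-330103 + I(16, 571)) + G = (-330103 + 16) - 121217/185214 = -330087 - 121217/185214 = -61136854835/185214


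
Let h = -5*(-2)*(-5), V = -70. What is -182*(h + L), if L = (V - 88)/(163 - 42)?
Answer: 1129856/121 ≈ 9337.7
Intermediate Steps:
L = -158/121 (L = (-70 - 88)/(163 - 42) = -158/121 ≈ -1.3058)
h = -50 (h = 10*(-5) = -50)
-182*(h + L) = -182*(-50 - 158/121) = -182*(-6208/121) = 1129856/121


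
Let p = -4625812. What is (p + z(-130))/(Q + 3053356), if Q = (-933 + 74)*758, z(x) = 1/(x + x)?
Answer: -1202711121/624580840 ≈ -1.9256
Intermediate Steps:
z(x) = 1/(2*x)
Q = -651122 (Q = -859*758 = -651122)
(p + z(-130))/(Q + 3053356) = (-4625812 + (1/2)/(-130))/(-651122 + 3053356) = (-4625812 + (1/2)*(-1/130))/2402234 = (-4625812 - 1/260)*(1/2402234) = -1202711121/260*1/2402234 = -1202711121/624580840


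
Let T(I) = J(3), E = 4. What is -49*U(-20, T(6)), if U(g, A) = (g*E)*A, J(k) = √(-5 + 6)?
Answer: 3920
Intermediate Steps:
J(k) = 1 (J(k) = √1 = 1)
T(I) = 1
U(g, A) = 4*A*g (U(g, A) = (g*4)*A = (4*g)*A = 4*A*g)
-49*U(-20, T(6)) = -196*(-20) = -49*(-80) = 3920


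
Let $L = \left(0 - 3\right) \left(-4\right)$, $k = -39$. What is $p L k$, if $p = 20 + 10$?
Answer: $-14040$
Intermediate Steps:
$L = 12$ ($L = \left(-3\right) \left(-4\right) = 12$)
$p = 30$
$p L k = 30 \cdot 12 \left(-39\right) = 360 \left(-39\right) = -14040$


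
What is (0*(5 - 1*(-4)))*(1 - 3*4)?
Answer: 0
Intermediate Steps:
(0*(5 - 1*(-4)))*(1 - 3*4) = (0*(5 + 4))*(1 - 12) = (0*9)*(-11) = 0*(-11) = 0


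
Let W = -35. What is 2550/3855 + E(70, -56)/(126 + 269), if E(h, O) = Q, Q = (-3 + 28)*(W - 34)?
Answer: -75235/20303 ≈ -3.7056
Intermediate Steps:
Q = -1725 (Q = (-3 + 28)*(-35 - 34) = 25*(-69) = -1725)
E(h, O) = -1725
2550/3855 + E(70, -56)/(126 + 269) = 2550/3855 - 1725/(126 + 269) = 2550*(1/3855) - 1725/395 = 170/257 - 1725*1/395 = 170/257 - 345/79 = -75235/20303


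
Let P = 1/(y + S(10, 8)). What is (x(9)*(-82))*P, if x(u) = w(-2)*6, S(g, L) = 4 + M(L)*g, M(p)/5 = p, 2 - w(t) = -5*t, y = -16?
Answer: 984/97 ≈ 10.144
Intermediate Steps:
w(t) = 2 + 5*t (w(t) = 2 - (-5)*t = 2 + 5*t)
M(p) = 5*p
S(g, L) = 4 + 5*L*g (S(g, L) = 4 + (5*L)*g = 4 + 5*L*g)
x(u) = -48 (x(u) = (2 + 5*(-2))*6 = (2 - 10)*6 = -8*6 = -48)
P = 1/388 (P = 1/(-16 + (4 + 5*8*10)) = 1/(-16 + (4 + 400)) = 1/(-16 + 404) = 1/388 ≈ 0.0025773)
(x(9)*(-82))*P = -48*(-82)*(1/388) = 3936*(1/388) = 984/97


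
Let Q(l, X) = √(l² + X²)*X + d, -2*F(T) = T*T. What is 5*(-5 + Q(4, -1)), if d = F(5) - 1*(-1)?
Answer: -165/2 - 5*√17 ≈ -103.12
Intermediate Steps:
F(T) = -T²/2 (F(T) = -T*T/2 = -T²/2)
d = -23/2 (d = -½*5² - 1*(-1) = -½*25 + 1 = -25/2 + 1 = -23/2 ≈ -11.500)
Q(l, X) = -23/2 + X*√(X² + l²) (Q(l, X) = √(l² + X²)*X - 23/2 = √(X² + l²)*X - 23/2 = X*√(X² + l²) - 23/2 = -23/2 + X*√(X² + l²))
5*(-5 + Q(4, -1)) = 5*(-5 + (-23/2 - √((-1)² + 4²))) = 5*(-5 + (-23/2 - √(1 + 16))) = 5*(-5 + (-23/2 - √17)) = 5*(-33/2 - √17) = -165/2 - 5*√17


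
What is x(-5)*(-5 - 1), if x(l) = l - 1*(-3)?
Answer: 12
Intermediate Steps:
x(l) = 3 + l (x(l) = l + 3 = 3 + l)
x(-5)*(-5 - 1) = (3 - 5)*(-5 - 1) = -2*(-6) = 12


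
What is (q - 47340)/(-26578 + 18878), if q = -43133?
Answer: 90473/7700 ≈ 11.750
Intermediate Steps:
(q - 47340)/(-26578 + 18878) = (-43133 - 47340)/(-26578 + 18878) = -90473/(-7700) = -90473*(-1/7700) = 90473/7700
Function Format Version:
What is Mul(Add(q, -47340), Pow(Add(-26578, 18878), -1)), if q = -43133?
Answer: Rational(90473, 7700) ≈ 11.750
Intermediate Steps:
Mul(Add(q, -47340), Pow(Add(-26578, 18878), -1)) = Mul(Add(-43133, -47340), Pow(Add(-26578, 18878), -1)) = Mul(-90473, Pow(-7700, -1)) = Mul(-90473, Rational(-1, 7700)) = Rational(90473, 7700)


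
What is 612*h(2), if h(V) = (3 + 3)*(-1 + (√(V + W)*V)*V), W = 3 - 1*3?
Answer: -3672 + 14688*√2 ≈ 17100.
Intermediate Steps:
W = 0 (W = 3 - 3 = 0)
h(V) = -6 + 6*V^(5/2) (h(V) = (3 + 3)*(-1 + (√(V + 0)*V)*V) = 6*(-1 + (√V*V)*V) = 6*(-1 + V^(3/2)*V) = 6*(-1 + V^(5/2)) = -6 + 6*V^(5/2))
612*h(2) = 612*(-6 + 6*2^(5/2)) = 612*(-6 + 6*(4*√2)) = 612*(-6 + 24*√2) = -3672 + 14688*√2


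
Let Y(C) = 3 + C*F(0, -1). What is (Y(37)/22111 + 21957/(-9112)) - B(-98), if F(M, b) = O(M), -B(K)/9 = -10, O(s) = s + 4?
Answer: -18616904195/201475432 ≈ -92.403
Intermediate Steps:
O(s) = 4 + s
B(K) = 90 (B(K) = -9*(-10) = 90)
F(M, b) = 4 + M
Y(C) = 3 + 4*C (Y(C) = 3 + C*(4 + 0) = 3 + C*4 = 3 + 4*C)
(Y(37)/22111 + 21957/(-9112)) - B(-98) = ((3 + 4*37)/22111 + 21957/(-9112)) - 1*90 = ((3 + 148)*(1/22111) + 21957*(-1/9112)) - 90 = (151*(1/22111) - 21957/9112) - 90 = (151/22111 - 21957/9112) - 90 = -484115315/201475432 - 90 = -18616904195/201475432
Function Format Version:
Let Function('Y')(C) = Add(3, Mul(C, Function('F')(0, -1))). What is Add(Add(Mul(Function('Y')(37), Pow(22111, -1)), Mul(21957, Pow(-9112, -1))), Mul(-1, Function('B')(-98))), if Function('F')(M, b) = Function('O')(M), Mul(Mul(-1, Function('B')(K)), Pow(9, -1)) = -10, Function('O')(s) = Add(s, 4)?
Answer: Rational(-18616904195, 201475432) ≈ -92.403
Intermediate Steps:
Function('O')(s) = Add(4, s)
Function('B')(K) = 90 (Function('B')(K) = Mul(-9, -10) = 90)
Function('F')(M, b) = Add(4, M)
Function('Y')(C) = Add(3, Mul(4, C)) (Function('Y')(C) = Add(3, Mul(C, Add(4, 0))) = Add(3, Mul(C, 4)) = Add(3, Mul(4, C)))
Add(Add(Mul(Function('Y')(37), Pow(22111, -1)), Mul(21957, Pow(-9112, -1))), Mul(-1, Function('B')(-98))) = Add(Add(Mul(Add(3, Mul(4, 37)), Pow(22111, -1)), Mul(21957, Pow(-9112, -1))), Mul(-1, 90)) = Add(Add(Mul(Add(3, 148), Rational(1, 22111)), Mul(21957, Rational(-1, 9112))), -90) = Add(Add(Mul(151, Rational(1, 22111)), Rational(-21957, 9112)), -90) = Add(Add(Rational(151, 22111), Rational(-21957, 9112)), -90) = Add(Rational(-484115315, 201475432), -90) = Rational(-18616904195, 201475432)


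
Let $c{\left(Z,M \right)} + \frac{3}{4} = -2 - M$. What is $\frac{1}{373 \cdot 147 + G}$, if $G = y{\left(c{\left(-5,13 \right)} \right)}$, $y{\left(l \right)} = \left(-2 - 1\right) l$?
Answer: $\frac{4}{219513} \approx 1.8222 \cdot 10^{-5}$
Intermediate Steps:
$c{\left(Z,M \right)} = - \frac{11}{4} - M$ ($c{\left(Z,M \right)} = - \frac{3}{4} - \left(2 + M\right) = - \frac{11}{4} - M$)
$y{\left(l \right)} = - 3 l$ ($y{\left(l \right)} = \left(-2 - 1\right) l = - 3 l$)
$G = \frac{189}{4}$ ($G = - 3 \left(- \frac{11}{4} - 13\right) = \left(-3\right) \left(- \frac{63}{4}\right) = \frac{189}{4} \approx 47.25$)
$\frac{1}{373 \cdot 147 + G} = \frac{1}{373 \cdot 147 + \frac{189}{4}} = \frac{1}{54831 + \frac{189}{4}} = \frac{1}{\frac{219513}{4}} = \frac{4}{219513}$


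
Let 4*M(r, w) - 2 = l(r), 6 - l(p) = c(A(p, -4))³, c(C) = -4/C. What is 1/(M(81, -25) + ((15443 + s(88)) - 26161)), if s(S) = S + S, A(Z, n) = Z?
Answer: -531441/5601388124 ≈ -9.4877e-5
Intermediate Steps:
s(S) = 2*S
l(p) = 6 + 64/p³ (l(p) = 6 - (-4/p)³ = 6 - (-64)/p³ = 6 + 64/p³)
M(r, w) = 2 + 16/r³ (M(r, w) = ½ + (6 + 64/r³)/4 = ½ + (3/2 + 16/r³) = 2 + 16/r³)
1/(M(81, -25) + ((15443 + s(88)) - 26161)) = 1/((2 + 16/81³) + ((15443 + 2*88) - 26161)) = 1/((2 + 16*(1/531441)) + ((15443 + 176) - 26161)) = 1/((2 + 16/531441) + (15619 - 26161)) = 1/(1062898/531441 - 10542) = 1/(-5601388124/531441) = -531441/5601388124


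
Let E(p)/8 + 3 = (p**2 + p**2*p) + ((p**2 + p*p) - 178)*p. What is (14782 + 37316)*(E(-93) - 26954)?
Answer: -996630676356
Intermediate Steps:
E(p) = -24 + 8*p**2 + 8*p**3 + 8*p*(-178 + 2*p**2) (E(p) = -24 + 8*((p**2 + p**2*p) + ((p**2 + p*p) - 178)*p) = -24 + 8*((p**2 + p**3) + ((p**2 + p**2) - 178)*p) = -24 + 8*((p**2 + p**3) + (2*p**2 - 178)*p) = -24 + 8*((p**2 + p**3) + (-178 + 2*p**2)*p) = -24 + 8*((p**2 + p**3) + p*(-178 + 2*p**2)) = -24 + 8*(p**2 + p**3 + p*(-178 + 2*p**2)) = -24 + (8*p**2 + 8*p**3 + 8*p*(-178 + 2*p**2)) = -24 + 8*p**2 + 8*p**3 + 8*p*(-178 + 2*p**2))
(14782 + 37316)*(E(-93) - 26954) = (14782 + 37316)*((-24 - 1424*(-93) + 8*(-93)**2 + 24*(-93)**3) - 26954) = 52098*((-24 + 132432 + 8*8649 + 24*(-804357)) - 26954) = 52098*((-24 + 132432 + 69192 - 19304568) - 26954) = 52098*(-19102968 - 26954) = 52098*(-19129922) = -996630676356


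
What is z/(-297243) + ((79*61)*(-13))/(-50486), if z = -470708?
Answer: 42385546309/15006610098 ≈ 2.8245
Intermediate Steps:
z/(-297243) + ((79*61)*(-13))/(-50486) = -470708/(-297243) + ((79*61)*(-13))/(-50486) = -470708*(-1/297243) + (4819*(-13))*(-1/50486) = 470708/297243 - 62647*(-1/50486) = 470708/297243 + 62647/50486 = 42385546309/15006610098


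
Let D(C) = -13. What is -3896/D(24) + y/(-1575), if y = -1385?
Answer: 1230841/4095 ≈ 300.57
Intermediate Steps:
-3896/D(24) + y/(-1575) = -3896/(-13) - 1385/(-1575) = -3896*(-1/13) - 1385*(-1/1575) = 3896/13 + 277/315 = 1230841/4095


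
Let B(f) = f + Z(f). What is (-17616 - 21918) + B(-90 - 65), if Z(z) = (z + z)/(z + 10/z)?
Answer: -190775413/4807 ≈ -39687.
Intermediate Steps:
Z(z) = 2*z/(z + 10/z) (Z(z) = (2*z)/(z + 10/z) = 2*z/(z + 10/z))
B(f) = f + 2*f**2/(10 + f**2)
(-17616 - 21918) + B(-90 - 65) = (-17616 - 21918) + (-90 - 65)*(10 + (-90 - 65)**2 + 2*(-90 - 65))/(10 + (-90 - 65)**2) = -39534 - 155*(10 + (-155)**2 + 2*(-155))/(10 + (-155)**2) = -39534 - 155*(10 + 24025 - 310)/(10 + 24025) = -39534 - 155*23725/24035 = -39534 - 155*1/24035*23725 = -39534 - 735475/4807 = -190775413/4807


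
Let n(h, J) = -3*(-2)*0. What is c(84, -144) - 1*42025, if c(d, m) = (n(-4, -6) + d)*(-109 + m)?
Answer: -63277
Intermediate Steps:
n(h, J) = 0 (n(h, J) = 6*0 = 0)
c(d, m) = d*(-109 + m) (c(d, m) = (0 + d)*(-109 + m) = d*(-109 + m))
c(84, -144) - 1*42025 = 84*(-109 - 144) - 1*42025 = 84*(-253) - 42025 = -21252 - 42025 = -63277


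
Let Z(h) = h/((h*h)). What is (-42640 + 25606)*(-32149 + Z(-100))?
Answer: 27381311817/50 ≈ 5.4763e+8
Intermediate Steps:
Z(h) = 1/h (Z(h) = h/(h**2) = h/h**2 = 1/h)
(-42640 + 25606)*(-32149 + Z(-100)) = (-42640 + 25606)*(-32149 + 1/(-100)) = -17034*(-32149 - 1/100) = -17034*(-3214901/100) = 27381311817/50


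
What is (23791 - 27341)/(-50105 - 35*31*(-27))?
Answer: 355/2081 ≈ 0.17059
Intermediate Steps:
(23791 - 27341)/(-50105 - 35*31*(-27)) = -3550/(-50105 - 1085*(-27)) = -3550/(-50105 + 29295) = -3550/(-20810) = -3550*(-1/20810) = 355/2081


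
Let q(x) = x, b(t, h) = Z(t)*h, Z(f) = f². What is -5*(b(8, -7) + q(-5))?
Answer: 2265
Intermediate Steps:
b(t, h) = h*t² (b(t, h) = t²*h = h*t²)
-5*(b(8, -7) + q(-5)) = -5*(-7*8² - 5) = -5*(-7*64 - 5) = -5*(-448 - 5) = -5*(-453) = 2265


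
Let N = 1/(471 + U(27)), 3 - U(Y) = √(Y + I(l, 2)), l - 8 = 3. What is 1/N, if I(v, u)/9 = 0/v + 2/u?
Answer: 468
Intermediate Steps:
l = 11 (l = 8 + 3 = 11)
I(v, u) = 18/u (I(v, u) = 9*(0/v + 2/u) = 9*(0 + 2/u) = 9*(2/u) = 18/u)
U(Y) = 3 - √(9 + Y) (U(Y) = 3 - √(Y + 18/2) = 3 - √(Y + 18*(½)) = 3 - √(Y + 9) = 3 - √(9 + Y))
N = 1/468 (N = 1/(471 + (3 - √(9 + 27))) = 1/(471 + (3 - √36)) = 1/(471 + (3 - 1*6)) = 1/(471 + (3 - 6)) = 1/(471 - 3) = 1/468 ≈ 0.0021368)
1/N = 1/(1/468) = 468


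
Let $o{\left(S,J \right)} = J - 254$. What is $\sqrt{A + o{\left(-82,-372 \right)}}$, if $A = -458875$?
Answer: $i \sqrt{459501} \approx 677.87 i$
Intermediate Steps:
$o{\left(S,J \right)} = -254 + J$ ($o{\left(S,J \right)} = J - 254 = -254 + J$)
$\sqrt{A + o{\left(-82,-372 \right)}} = \sqrt{-458875 - 626} = \sqrt{-459501} = i \sqrt{459501}$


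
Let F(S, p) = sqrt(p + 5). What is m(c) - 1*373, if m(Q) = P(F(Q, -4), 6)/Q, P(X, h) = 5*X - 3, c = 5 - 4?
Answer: -371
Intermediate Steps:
c = 1
F(S, p) = sqrt(5 + p)
P(X, h) = -3 + 5*X
m(Q) = 2/Q (m(Q) = (-3 + 5*sqrt(5 - 4))/Q = (-3 + 5*sqrt(1))/Q = (-3 + 5*1)/Q = (-3 + 5)/Q = 2/Q)
m(c) - 1*373 = 2/1 - 1*373 = 2*1 - 373 = 2 - 373 = -371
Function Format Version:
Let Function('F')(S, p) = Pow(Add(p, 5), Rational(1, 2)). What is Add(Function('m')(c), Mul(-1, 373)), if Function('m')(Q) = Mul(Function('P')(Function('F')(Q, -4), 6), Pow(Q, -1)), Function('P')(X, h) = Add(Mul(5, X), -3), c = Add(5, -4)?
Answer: -371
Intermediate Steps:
c = 1
Function('F')(S, p) = Pow(Add(5, p), Rational(1, 2))
Function('P')(X, h) = Add(-3, Mul(5, X))
Function('m')(Q) = Mul(2, Pow(Q, -1)) (Function('m')(Q) = Mul(Add(-3, Mul(5, Pow(Add(5, -4), Rational(1, 2)))), Pow(Q, -1)) = Mul(Add(-3, Mul(5, Pow(1, Rational(1, 2)))), Pow(Q, -1)) = Mul(Add(-3, Mul(5, 1)), Pow(Q, -1)) = Mul(Add(-3, 5), Pow(Q, -1)) = Mul(2, Pow(Q, -1)))
Add(Function('m')(c), Mul(-1, 373)) = Add(Mul(2, Pow(1, -1)), Mul(-1, 373)) = Add(Mul(2, 1), -373) = Add(2, -373) = -371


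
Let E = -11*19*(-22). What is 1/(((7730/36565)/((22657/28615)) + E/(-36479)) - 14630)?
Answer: -6044228893039/88426216763907478 ≈ -6.8353e-5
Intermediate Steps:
E = 4598 (E = -209*(-22) = 4598)
1/(((7730/36565)/((22657/28615)) + E/(-36479)) - 14630) = 1/(((7730/36565)/((22657/28615)) + 4598/(-36479)) - 14630) = 1/(((7730*(1/36565))/((22657*(1/28615))) + 4598*(-1/36479)) - 14630) = 1/((1546/(7313*(22657/28615)) - 4598/36479) - 14630) = 1/(((1546/7313)*(28615/22657) - 4598/36479) - 14630) = 1/((44238790/165690641 - 4598/36479) - 14630) = 1/(851941253092/6044228893039 - 14630) = 1/(-88426216763907478/6044228893039) = -6044228893039/88426216763907478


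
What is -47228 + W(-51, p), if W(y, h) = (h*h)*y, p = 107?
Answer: -631127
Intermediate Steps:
W(y, h) = y*h**2 (W(y, h) = h**2*y = y*h**2)
-47228 + W(-51, p) = -47228 - 51*107**2 = -47228 - 51*11449 = -47228 - 583899 = -631127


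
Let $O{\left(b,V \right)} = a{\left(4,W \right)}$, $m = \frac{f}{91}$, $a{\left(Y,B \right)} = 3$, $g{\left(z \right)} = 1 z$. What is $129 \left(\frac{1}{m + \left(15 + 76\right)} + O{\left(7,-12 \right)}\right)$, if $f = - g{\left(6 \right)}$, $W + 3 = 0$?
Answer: $\frac{3214164}{8275} \approx 388.42$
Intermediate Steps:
$g{\left(z \right)} = z$
$W = -3$ ($W = -3 + 0 = -3$)
$f = -6$ ($f = \left(-1\right) 6 = -6$)
$m = - \frac{6}{91} \approx -0.065934$
$O{\left(b,V \right)} = 3$
$129 \left(\frac{1}{m + \left(15 + 76\right)} + O{\left(7,-12 \right)}\right) = 129 \left(\frac{1}{- \frac{6}{91} + \left(15 + 76\right)} + 3\right) = 129 \left(\frac{1}{- \frac{6}{91} + 91} + 3\right) = 129 \left(\frac{1}{\frac{8275}{91}} + 3\right) = 129 \left(\frac{91}{8275} + 3\right) = 129 \cdot \frac{24916}{8275} = \frac{3214164}{8275}$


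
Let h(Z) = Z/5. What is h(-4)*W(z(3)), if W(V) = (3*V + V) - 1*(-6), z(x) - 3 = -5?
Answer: 8/5 ≈ 1.6000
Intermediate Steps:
z(x) = -2 (z(x) = 3 - 5 = -2)
h(Z) = Z/5 (h(Z) = Z*(1/5) = Z/5)
W(V) = 6 + 4*V (W(V) = 4*V + 6 = 6 + 4*V)
h(-4)*W(z(3)) = ((1/5)*(-4))*(6 + 4*(-2)) = -4*(6 - 8)/5 = -4/5*(-2) = 8/5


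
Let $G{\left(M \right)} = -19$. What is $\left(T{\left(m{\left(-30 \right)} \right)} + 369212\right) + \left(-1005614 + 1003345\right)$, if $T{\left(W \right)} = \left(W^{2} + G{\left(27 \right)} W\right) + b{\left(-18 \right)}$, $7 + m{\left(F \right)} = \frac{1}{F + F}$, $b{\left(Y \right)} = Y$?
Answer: $\frac{1321587181}{3600} \approx 3.6711 \cdot 10^{5}$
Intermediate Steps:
$m{\left(F \right)} = -7 + \frac{1}{2 F}$ ($m{\left(F \right)} = -7 + \frac{1}{F + F} = -7 + \frac{1}{2 F}$)
$T{\left(W \right)} = -18 + W^{2} - 19 W$ ($T{\left(W \right)} = \left(W^{2} - 19 W\right) - 18 = -18 + W^{2} - 19 W$)
$\left(T{\left(m{\left(-30 \right)} \right)} + 369212\right) + \left(-1005614 + 1003345\right) = \left(\left(-18 + \left(-7 + \frac{1}{2 \left(-30\right)}\right)^{2} - 19 \left(-7 + \frac{1}{2 \left(-30\right)}\right)\right) + 369212\right) + \left(-1005614 + 1003345\right) = \left(\left(-18 + \left(-7 + \frac{1}{2} \left(- \frac{1}{30}\right)\right)^{2} - 19 \left(-7 + \frac{1}{2} \left(- \frac{1}{30}\right)\right)\right) + 369212\right) - 2269 = \left(\left(-18 + \left(-7 - \frac{1}{60}\right)^{2} - 19 \left(-7 - \frac{1}{60}\right)\right) + 369212\right) - 2269 = \left(\left(-18 + \left(- \frac{421}{60}\right)^{2} - - \frac{7999}{60}\right) + 369212\right) - 2269 = \left(\left(-18 + \frac{177241}{3600} + \frac{7999}{60}\right) + 369212\right) - 2269 = \left(\frac{592381}{3600} + 369212\right) - 2269 = \frac{1329755581}{3600} - 2269 = \frac{1321587181}{3600}$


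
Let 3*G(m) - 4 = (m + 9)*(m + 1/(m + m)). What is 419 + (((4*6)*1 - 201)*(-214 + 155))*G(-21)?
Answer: 6247847/7 ≈ 8.9255e+5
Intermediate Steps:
G(m) = 4/3 + (9 + m)*(m + 1/(2*m))/3 (G(m) = 4/3 + ((m + 9)*(m + 1/(m + m)))/3 = 4/3 + ((9 + m)*(m + 1/(2*m)))/3 = 4/3 + (9 + m)*(m + 1/(2*m))/3)
419 + (((4*6)*1 - 201)*(-214 + 155))*G(-21) = 419 + (((4*6)*1 - 201)*(-214 + 155))*((⅙)*(9 - 21*(9 + 2*(-21)² + 18*(-21)))/(-21)) = 419 + ((24*1 - 201)*(-59))*((⅙)*(-1/21)*(9 - 21*(9 + 2*441 - 378))) = 419 + ((24 - 201)*(-59))*((⅙)*(-1/21)*(9 - 21*(9 + 882 - 378))) = 419 + (-177*(-59))*((⅙)*(-1/21)*(9 - 21*513)) = 419 + 10443*((⅙)*(-1/21)*(9 - 10773)) = 419 + 10443*((⅙)*(-1/21)*(-10764)) = 419 + 10443*(598/7) = 419 + 6244914/7 = 6247847/7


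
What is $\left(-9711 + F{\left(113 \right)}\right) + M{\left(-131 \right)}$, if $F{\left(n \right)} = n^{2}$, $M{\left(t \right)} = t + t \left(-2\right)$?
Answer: $3189$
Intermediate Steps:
$M{\left(t \right)} = - t$ ($M{\left(t \right)} = t - 2 t = - t$)
$\left(-9711 + F{\left(113 \right)}\right) + M{\left(-131 \right)} = \left(-9711 + 113^{2}\right) - -131 = \left(-9711 + 12769\right) + 131 = 3058 + 131 = 3189$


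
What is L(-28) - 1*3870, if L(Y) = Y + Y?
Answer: -3926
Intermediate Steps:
L(Y) = 2*Y
L(-28) - 1*3870 = 2*(-28) - 1*3870 = -56 - 3870 = -3926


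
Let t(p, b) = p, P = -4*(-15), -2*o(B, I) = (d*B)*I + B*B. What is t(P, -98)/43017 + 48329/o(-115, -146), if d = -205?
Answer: 1454553562/49164487775 ≈ 0.029585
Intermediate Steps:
o(B, I) = -B²/2 + 205*B*I/2 (o(B, I) = -((-205*B)*I + B*B)/2 = -(-205*B*I + B²)/2 = -(B² - 205*B*I)/2 = -B²/2 + 205*B*I/2)
P = 60
t(P, -98)/43017 + 48329/o(-115, -146) = 60/43017 + 48329/(((½)*(-115)*(-1*(-115) + 205*(-146)))) = 60*(1/43017) + 48329/(((½)*(-115)*(115 - 29930))) = 20/14339 + 48329/(((½)*(-115)*(-29815))) = 20/14339 + 48329/(3428725/2) = 20/14339 + 48329*(2/3428725) = 20/14339 + 96658/3428725 = 1454553562/49164487775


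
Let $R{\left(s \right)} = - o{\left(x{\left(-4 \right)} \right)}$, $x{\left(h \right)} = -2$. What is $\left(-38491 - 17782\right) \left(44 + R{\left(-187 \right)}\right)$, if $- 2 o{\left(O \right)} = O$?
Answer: $-2419739$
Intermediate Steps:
$o{\left(O \right)} = - \frac{O}{2}$
$R{\left(s \right)} = -1$ ($R{\left(s \right)} = - \frac{\left(-1\right) \left(-2\right)}{2} = \left(-1\right) 1 = -1$)
$\left(-38491 - 17782\right) \left(44 + R{\left(-187 \right)}\right) = \left(-38491 - 17782\right) \left(44 - 1\right) = \left(-56273\right) 43 = -2419739$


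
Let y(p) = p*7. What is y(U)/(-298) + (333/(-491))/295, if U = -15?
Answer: 15109491/43163810 ≈ 0.35005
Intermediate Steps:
y(p) = 7*p
y(U)/(-298) + (333/(-491))/295 = (7*(-15))/(-298) + (333/(-491))/295 = -105*(-1/298) + (333*(-1/491))*(1/295) = 105/298 - 333/491*1/295 = 105/298 - 333/144845 = 15109491/43163810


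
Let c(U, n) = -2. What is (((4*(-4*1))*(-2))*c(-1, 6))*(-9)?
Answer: 576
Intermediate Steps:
(((4*(-4*1))*(-2))*c(-1, 6))*(-9) = (((4*(-4*1))*(-2))*(-2))*(-9) = (((4*(-4))*(-2))*(-2))*(-9) = (-16*(-2)*(-2))*(-9) = (32*(-2))*(-9) = -64*(-9) = 576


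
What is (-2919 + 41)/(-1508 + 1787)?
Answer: -2878/279 ≈ -10.315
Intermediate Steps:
(-2919 + 41)/(-1508 + 1787) = -2878/279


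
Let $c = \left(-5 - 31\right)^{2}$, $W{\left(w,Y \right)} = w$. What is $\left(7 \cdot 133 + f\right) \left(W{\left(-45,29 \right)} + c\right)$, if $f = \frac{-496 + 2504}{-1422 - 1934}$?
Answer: $\frac{976539357}{839} \approx 1.1639 \cdot 10^{6}$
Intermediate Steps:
$c = 1296$ ($c = \left(-36\right)^{2} = 1296$)
$f = - \frac{502}{839}$ ($f = \frac{2008}{-3356} = 2008 \left(- \frac{1}{3356}\right) = - \frac{502}{839} \approx -0.59833$)
$\left(7 \cdot 133 + f\right) \left(W{\left(-45,29 \right)} + c\right) = \left(7 \cdot 133 - \frac{502}{839}\right) \left(-45 + 1296\right) = \left(931 - \frac{502}{839}\right) 1251 = \frac{780607}{839} \cdot 1251 = \frac{976539357}{839}$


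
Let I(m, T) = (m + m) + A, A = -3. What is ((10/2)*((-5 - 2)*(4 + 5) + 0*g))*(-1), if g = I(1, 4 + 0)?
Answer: 315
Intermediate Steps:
I(m, T) = -3 + 2*m (I(m, T) = (m + m) - 3 = 2*m - 3 = -3 + 2*m)
g = -1 (g = -3 + 2*1 = -3 + 2 = -1)
((10/2)*((-5 - 2)*(4 + 5) + 0*g))*(-1) = ((10/2)*((-5 - 2)*(4 + 5) + 0*(-1)))*(-1) = ((10*(1/2))*(-7*9 + 0))*(-1) = (5*(-63 + 0))*(-1) = (5*(-63))*(-1) = -315*(-1) = 315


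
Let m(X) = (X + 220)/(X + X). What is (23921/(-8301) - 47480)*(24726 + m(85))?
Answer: -331384182613745/282234 ≈ -1.1741e+9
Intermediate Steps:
m(X) = (220 + X)/(2*X) (m(X) = (220 + X)/((2*X)) = (220 + X)*(1/(2*X)) = (220 + X)/(2*X))
(23921/(-8301) - 47480)*(24726 + m(85)) = (23921/(-8301) - 47480)*(24726 + (½)*(220 + 85)/85) = (23921*(-1/8301) - 47480)*(24726 + (½)*(1/85)*305) = (-23921/8301 - 47480)*(24726 + 61/34) = -394155401/8301*840745/34 = -331384182613745/282234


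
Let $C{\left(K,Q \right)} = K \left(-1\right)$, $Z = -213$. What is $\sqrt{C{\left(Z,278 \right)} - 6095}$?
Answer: $i \sqrt{5882} \approx 76.694 i$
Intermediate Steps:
$C{\left(K,Q \right)} = - K$
$\sqrt{C{\left(Z,278 \right)} - 6095} = \sqrt{\left(-1\right) \left(-213\right) - 6095} = \sqrt{213 - 6095} = \sqrt{-5882} = i \sqrt{5882}$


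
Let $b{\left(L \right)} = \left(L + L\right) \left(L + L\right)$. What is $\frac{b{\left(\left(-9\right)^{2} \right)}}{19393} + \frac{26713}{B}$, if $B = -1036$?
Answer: $- \frac{490856425}{20091148} \approx -24.431$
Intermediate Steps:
$b{\left(L \right)} = 4 L^{2}$ ($b{\left(L \right)} = 2 L 2 L = 4 L^{2}$)
$\frac{b{\left(\left(-9\right)^{2} \right)}}{19393} + \frac{26713}{B} = \frac{4 \left(\left(-9\right)^{2}\right)^{2}}{19393} + \frac{26713}{-1036} = 4 \cdot 81^{2} \cdot \frac{1}{19393} + 26713 \left(- \frac{1}{1036}\right) = 4 \cdot 6561 \cdot \frac{1}{19393} - \frac{26713}{1036} = 26244 \cdot \frac{1}{19393} - \frac{26713}{1036} = \frac{26244}{19393} - \frac{26713}{1036} = - \frac{490856425}{20091148}$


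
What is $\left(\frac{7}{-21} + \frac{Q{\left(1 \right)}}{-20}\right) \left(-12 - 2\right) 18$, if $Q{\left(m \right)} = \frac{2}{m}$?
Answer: $\frac{546}{5} \approx 109.2$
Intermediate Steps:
$\left(\frac{7}{-21} + \frac{Q{\left(1 \right)}}{-20}\right) \left(-12 - 2\right) 18 = \left(\frac{7}{-21} + \frac{2 \cdot 1^{-1}}{-20}\right) \left(-12 - 2\right) 18 = \left(7 \left(- \frac{1}{21}\right) + 2 \cdot 1 \left(- \frac{1}{20}\right)\right) \left(-14\right) 18 = \left(- \frac{1}{3} + 2 \left(- \frac{1}{20}\right)\right) \left(-14\right) 18 = \left(- \frac{1}{3} - \frac{1}{10}\right) \left(-14\right) 18 = \left(- \frac{13}{30}\right) \left(-14\right) 18 = \frac{91}{15} \cdot 18 = \frac{546}{5}$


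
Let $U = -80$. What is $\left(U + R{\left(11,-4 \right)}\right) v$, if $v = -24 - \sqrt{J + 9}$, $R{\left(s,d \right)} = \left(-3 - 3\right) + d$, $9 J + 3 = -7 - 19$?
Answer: $2160 + 60 \sqrt{13} \approx 2376.3$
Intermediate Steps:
$J = - \frac{29}{9}$ ($J = - \frac{1}{3} + \frac{-7 - 19}{9} = - \frac{1}{3} + \frac{1}{9} \left(-26\right) = - \frac{1}{3} - \frac{26}{9} = - \frac{29}{9} \approx -3.2222$)
$R{\left(s,d \right)} = -6 + d$
$v = -24 - \frac{2 \sqrt{13}}{3}$ ($v = -24 - \sqrt{- \frac{29}{9} + 9} = -24 - \sqrt{\frac{52}{9}} = -24 - \frac{2 \sqrt{13}}{3} \approx -26.404$)
$\left(U + R{\left(11,-4 \right)}\right) v = \left(-80 - 10\right) \left(-24 - \frac{2 \sqrt{13}}{3}\right) = - 90 \left(-24 - \frac{2 \sqrt{13}}{3}\right) = 2160 + 60 \sqrt{13}$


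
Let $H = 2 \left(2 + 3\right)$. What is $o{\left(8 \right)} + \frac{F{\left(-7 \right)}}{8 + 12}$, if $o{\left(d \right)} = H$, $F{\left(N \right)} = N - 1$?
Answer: $\frac{48}{5} \approx 9.6$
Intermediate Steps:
$F{\left(N \right)} = -1 + N$
$H = 10$ ($H = 2 \cdot 5 = 10$)
$o{\left(d \right)} = 10$
$o{\left(8 \right)} + \frac{F{\left(-7 \right)}}{8 + 12} = 10 + \frac{-1 - 7}{8 + 12} = 10 + \frac{1}{20} \left(-8\right) = 10 - \frac{2}{5} = \frac{48}{5}$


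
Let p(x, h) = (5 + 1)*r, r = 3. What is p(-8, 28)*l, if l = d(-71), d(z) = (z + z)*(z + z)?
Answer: 362952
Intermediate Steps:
d(z) = 4*z² (d(z) = (2*z)*(2*z) = 4*z²)
p(x, h) = 18 (p(x, h) = (5 + 1)*3 = 6*3 = 18)
l = 20164 (l = 4*(-71)² = 4*5041 = 20164)
p(-8, 28)*l = 18*20164 = 362952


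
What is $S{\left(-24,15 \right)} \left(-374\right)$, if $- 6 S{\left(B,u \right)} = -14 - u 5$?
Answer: $- \frac{16643}{3} \approx -5547.7$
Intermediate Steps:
$S{\left(B,u \right)} = \frac{7}{3} + \frac{5 u}{6}$ ($S{\left(B,u \right)} = - \frac{-14 - u 5}{6} = - \frac{-14 - 5 u}{6} = \frac{7}{3} + \frac{5 u}{6}$)
$S{\left(-24,15 \right)} \left(-374\right) = \left(\frac{7}{3} + \frac{5}{6} \cdot 15\right) \left(-374\right) = \left(\frac{7}{3} + \frac{25}{2}\right) \left(-374\right) = \frac{89}{6} \left(-374\right) = - \frac{16643}{3}$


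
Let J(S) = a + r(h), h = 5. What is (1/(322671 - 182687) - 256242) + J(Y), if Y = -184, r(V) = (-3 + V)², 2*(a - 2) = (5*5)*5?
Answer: -35860191223/139984 ≈ -2.5617e+5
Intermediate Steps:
a = 129/2 (a = 2 + ((5*5)*5)/2 = 2 + (25*5)/2 = 2 + (½)*125 = 2 + 125/2 = 129/2 ≈ 64.500)
J(S) = 137/2 (J(S) = 129/2 + (-3 + 5)² = 129/2 + 2² = 129/2 + 4 = 137/2)
(1/(322671 - 182687) - 256242) + J(Y) = (1/(322671 - 182687) - 256242) + 137/2 = (1/139984 - 256242) + 137/2 = -35869780127/139984 + 137/2 = -35860191223/139984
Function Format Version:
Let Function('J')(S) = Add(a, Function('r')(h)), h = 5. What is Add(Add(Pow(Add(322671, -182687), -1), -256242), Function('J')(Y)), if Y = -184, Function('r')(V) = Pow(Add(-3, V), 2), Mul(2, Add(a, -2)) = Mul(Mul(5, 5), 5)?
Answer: Rational(-35860191223, 139984) ≈ -2.5617e+5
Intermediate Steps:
a = Rational(129, 2) (a = Add(2, Mul(Rational(1, 2), Mul(Mul(5, 5), 5))) = Add(2, Mul(Rational(1, 2), Mul(25, 5))) = Add(2, Mul(Rational(1, 2), 125)) = Add(2, Rational(125, 2)) = Rational(129, 2) ≈ 64.500)
Function('J')(S) = Rational(137, 2) (Function('J')(S) = Add(Rational(129, 2), Pow(Add(-3, 5), 2)) = Add(Rational(129, 2), Pow(2, 2)) = Add(Rational(129, 2), 4) = Rational(137, 2))
Add(Add(Pow(Add(322671, -182687), -1), -256242), Function('J')(Y)) = Add(Add(Pow(Add(322671, -182687), -1), -256242), Rational(137, 2)) = Add(Add(Pow(139984, -1), -256242), Rational(137, 2)) = Add(Add(Rational(1, 139984), -256242), Rational(137, 2)) = Add(Rational(-35869780127, 139984), Rational(137, 2)) = Rational(-35860191223, 139984)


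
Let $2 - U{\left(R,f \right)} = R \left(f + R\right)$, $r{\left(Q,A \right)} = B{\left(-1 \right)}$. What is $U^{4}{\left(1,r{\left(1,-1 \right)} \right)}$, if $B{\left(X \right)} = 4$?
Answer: $81$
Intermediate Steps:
$r{\left(Q,A \right)} = 4$
$U{\left(R,f \right)} = 2 - R \left(R + f\right)$ ($U{\left(R,f \right)} = 2 - R \left(f + R\right) = 2 - R \left(R + f\right)$)
$U^{4}{\left(1,r{\left(1,-1 \right)} \right)} = \left(2 - 1^{2} - 1 \cdot 4\right)^{4} = \left(2 - 1 - 4\right)^{4} = \left(-3\right)^{4} = 81$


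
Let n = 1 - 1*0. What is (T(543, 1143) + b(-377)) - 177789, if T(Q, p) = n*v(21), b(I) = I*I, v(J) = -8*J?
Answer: -35828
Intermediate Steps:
n = 1 (n = 1 + 0 = 1)
b(I) = I**2
T(Q, p) = -168 (T(Q, p) = 1*(-8*21) = 1*(-168) = -168)
(T(543, 1143) + b(-377)) - 177789 = (-168 + (-377)**2) - 177789 = (-168 + 142129) - 177789 = 141961 - 177789 = -35828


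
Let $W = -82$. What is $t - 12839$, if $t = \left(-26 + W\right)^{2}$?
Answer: $-1175$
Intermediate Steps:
$t = 11664$ ($t = \left(-26 - 82\right)^{2} = \left(-108\right)^{2} = 11664$)
$t - 12839 = 11664 - 12839 = -1175$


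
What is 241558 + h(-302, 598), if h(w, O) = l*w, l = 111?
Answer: 208036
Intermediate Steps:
h(w, O) = 111*w
241558 + h(-302, 598) = 241558 + 111*(-302) = 241558 - 33522 = 208036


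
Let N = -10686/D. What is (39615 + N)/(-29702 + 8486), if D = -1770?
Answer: -5844103/3129360 ≈ -1.8675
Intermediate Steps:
N = 1781/295 (N = -10686/(-1770) = -10686*(-1/1770) = 1781/295 ≈ 6.0373)
(39615 + N)/(-29702 + 8486) = (39615 + 1781/295)/(-29702 + 8486) = (11688206/295)/(-21216) = (11688206/295)*(-1/21216) = -5844103/3129360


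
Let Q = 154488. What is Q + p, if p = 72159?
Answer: 226647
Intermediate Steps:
Q + p = 154488 + 72159 = 226647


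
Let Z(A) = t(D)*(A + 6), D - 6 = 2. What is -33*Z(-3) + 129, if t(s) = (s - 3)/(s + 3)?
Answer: 84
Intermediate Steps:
D = 8 (D = 6 + 2 = 8)
t(s) = (-3 + s)/(3 + s)
Z(A) = 30/11 + 5*A/11 (Z(A) = ((-3 + 8)/(3 + 8))*(A + 6) = (5/11)*(6 + A) = ((1/11)*5)*(6 + A) = 5*(6 + A)/11 = 30/11 + 5*A/11)
-33*Z(-3) + 129 = -33*(30/11 + (5/11)*(-3)) + 129 = -33*(30/11 - 15/11) + 129 = -33*15/11 + 129 = -45 + 129 = 84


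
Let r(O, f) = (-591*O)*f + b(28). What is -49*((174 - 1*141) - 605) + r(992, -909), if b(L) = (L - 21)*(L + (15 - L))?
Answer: 532949381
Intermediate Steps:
b(L) = -315 + 15*L (b(L) = (-21 + L)*15 = -315 + 15*L)
r(O, f) = 105 - 591*O*f (r(O, f) = (-591*O)*f + (-315 + 15*28) = -591*O*f + (-315 + 420) = -591*O*f + 105 = 105 - 591*O*f)
-49*((174 - 1*141) - 605) + r(992, -909) = -49*((174 - 1*141) - 605) + (105 - 591*992*(-909)) = -49*((174 - 141) - 605) + (105 + 532921248) = -49*(33 - 605) + 532921353 = -49*(-572) + 532921353 = 28028 + 532921353 = 532949381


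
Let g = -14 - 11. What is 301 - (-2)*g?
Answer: 251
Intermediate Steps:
g = -25
301 - (-2)*g = 301 - (-2)*(-25) = 301 - 1*50 = 301 - 50 = 251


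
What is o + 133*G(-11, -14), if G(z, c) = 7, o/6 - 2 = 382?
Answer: 3235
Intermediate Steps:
o = 2304 (o = 12 + 6*382 = 12 + 2292 = 2304)
o + 133*G(-11, -14) = 2304 + 133*7 = 2304 + 931 = 3235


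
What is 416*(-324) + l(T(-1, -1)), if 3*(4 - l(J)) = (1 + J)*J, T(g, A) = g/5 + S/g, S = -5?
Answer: -3369732/25 ≈ -1.3479e+5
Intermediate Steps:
T(g, A) = -5/g + g/5 (T(g, A) = g/5 - 5/g = -5/g + g/5)
l(J) = 4 - J*(1 + J)/3 (l(J) = 4 - (1 + J)*J/3 = 4 - J*(1 + J)/3)
416*(-324) + l(T(-1, -1)) = 416*(-324) + (4 - (-5/(-1) + (1/5)*(-1))/3 - (-5/(-1) + (1/5)*(-1))**2/3) = -134784 + (4 - (-5*(-1) - 1/5)/3 - (-5*(-1) - 1/5)**2/3) = -134784 + (4 - (5 - 1/5)/3 - (5 - 1/5)**2/3) = -134784 + (4 - 1/3*24/5 - (24/5)**2/3) = -134784 + (4 - 8/5 - 1/3*576/25) = -134784 + (4 - 8/5 - 192/25) = -134784 - 132/25 = -3369732/25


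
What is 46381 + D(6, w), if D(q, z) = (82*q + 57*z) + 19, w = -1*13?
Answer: 46151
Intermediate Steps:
w = -13
D(q, z) = 19 + 57*z + 82*q (D(q, z) = (57*z + 82*q) + 19 = 19 + 57*z + 82*q)
46381 + D(6, w) = 46381 + (19 + 57*(-13) + 82*6) = 46381 + (19 - 741 + 492) = 46381 - 230 = 46151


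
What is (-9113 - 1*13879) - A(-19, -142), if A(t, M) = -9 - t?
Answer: -23002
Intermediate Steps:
(-9113 - 1*13879) - A(-19, -142) = (-9113 - 1*13879) - (-9 - 1*(-19)) = (-9113 - 13879) - (-9 + 19) = -22992 - 1*10 = -22992 - 10 = -23002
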